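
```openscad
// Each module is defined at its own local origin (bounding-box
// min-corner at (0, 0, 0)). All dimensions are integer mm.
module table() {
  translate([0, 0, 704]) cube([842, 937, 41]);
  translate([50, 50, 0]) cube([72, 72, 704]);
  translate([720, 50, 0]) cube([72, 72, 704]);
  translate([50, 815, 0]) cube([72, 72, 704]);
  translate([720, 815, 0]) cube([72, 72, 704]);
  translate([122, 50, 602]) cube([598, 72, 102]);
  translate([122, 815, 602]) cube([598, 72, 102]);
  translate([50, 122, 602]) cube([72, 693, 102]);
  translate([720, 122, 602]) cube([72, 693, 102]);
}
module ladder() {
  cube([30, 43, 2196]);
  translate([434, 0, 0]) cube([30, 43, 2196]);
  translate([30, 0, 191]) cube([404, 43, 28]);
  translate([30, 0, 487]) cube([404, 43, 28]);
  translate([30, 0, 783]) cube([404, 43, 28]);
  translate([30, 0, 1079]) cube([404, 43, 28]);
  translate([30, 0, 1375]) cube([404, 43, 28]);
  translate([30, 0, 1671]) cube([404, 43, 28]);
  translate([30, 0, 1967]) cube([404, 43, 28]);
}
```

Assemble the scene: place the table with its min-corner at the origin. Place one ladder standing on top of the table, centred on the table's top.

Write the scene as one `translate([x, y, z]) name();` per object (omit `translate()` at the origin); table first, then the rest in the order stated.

table();
translate([189, 447, 745]) ladder();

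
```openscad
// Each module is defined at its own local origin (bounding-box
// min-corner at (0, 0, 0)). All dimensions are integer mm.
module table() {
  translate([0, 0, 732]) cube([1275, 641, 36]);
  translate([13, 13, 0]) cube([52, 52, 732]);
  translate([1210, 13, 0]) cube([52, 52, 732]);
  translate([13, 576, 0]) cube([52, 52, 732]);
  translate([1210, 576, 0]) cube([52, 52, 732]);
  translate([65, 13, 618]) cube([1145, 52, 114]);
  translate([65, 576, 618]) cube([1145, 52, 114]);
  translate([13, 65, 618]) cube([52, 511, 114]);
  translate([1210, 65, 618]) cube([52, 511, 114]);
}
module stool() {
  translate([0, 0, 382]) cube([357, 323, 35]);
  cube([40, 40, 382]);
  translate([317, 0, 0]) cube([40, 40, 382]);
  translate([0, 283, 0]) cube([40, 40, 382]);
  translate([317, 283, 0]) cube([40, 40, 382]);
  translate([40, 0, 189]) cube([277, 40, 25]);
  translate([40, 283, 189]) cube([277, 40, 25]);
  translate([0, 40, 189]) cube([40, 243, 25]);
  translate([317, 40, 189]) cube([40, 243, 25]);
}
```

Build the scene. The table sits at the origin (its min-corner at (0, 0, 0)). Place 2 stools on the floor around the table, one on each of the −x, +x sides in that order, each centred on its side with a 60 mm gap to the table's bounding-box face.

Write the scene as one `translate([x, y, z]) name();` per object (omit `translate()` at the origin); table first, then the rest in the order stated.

table();
translate([-417, 159, 0]) stool();
translate([1335, 159, 0]) stool();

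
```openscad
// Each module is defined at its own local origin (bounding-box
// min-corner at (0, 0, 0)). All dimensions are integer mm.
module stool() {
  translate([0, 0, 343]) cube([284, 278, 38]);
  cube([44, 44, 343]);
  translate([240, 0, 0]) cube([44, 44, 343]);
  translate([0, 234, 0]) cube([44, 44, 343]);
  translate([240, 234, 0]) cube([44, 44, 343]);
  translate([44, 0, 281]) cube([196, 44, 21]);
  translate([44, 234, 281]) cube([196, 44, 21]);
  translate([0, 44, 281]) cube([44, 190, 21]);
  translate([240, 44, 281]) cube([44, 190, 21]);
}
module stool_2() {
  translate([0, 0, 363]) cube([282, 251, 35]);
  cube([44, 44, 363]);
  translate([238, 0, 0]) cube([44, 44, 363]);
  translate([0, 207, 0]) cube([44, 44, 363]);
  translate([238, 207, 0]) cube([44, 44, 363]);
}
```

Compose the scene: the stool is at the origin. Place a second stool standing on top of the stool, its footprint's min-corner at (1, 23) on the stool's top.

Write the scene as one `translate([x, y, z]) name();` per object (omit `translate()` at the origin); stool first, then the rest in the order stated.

stool();
translate([1, 23, 381]) stool_2();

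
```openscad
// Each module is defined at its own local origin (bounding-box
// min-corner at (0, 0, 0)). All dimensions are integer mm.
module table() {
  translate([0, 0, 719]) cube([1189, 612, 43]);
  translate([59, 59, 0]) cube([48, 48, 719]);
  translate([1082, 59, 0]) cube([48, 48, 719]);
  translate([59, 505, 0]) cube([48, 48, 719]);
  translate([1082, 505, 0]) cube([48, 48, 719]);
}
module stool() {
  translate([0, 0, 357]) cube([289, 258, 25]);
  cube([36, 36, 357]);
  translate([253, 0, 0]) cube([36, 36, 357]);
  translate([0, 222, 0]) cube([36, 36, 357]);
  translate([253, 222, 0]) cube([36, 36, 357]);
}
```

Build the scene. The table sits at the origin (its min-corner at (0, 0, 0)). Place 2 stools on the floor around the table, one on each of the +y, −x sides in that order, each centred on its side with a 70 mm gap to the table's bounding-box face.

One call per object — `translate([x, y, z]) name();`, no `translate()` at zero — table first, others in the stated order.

table();
translate([450, 682, 0]) stool();
translate([-359, 177, 0]) stool();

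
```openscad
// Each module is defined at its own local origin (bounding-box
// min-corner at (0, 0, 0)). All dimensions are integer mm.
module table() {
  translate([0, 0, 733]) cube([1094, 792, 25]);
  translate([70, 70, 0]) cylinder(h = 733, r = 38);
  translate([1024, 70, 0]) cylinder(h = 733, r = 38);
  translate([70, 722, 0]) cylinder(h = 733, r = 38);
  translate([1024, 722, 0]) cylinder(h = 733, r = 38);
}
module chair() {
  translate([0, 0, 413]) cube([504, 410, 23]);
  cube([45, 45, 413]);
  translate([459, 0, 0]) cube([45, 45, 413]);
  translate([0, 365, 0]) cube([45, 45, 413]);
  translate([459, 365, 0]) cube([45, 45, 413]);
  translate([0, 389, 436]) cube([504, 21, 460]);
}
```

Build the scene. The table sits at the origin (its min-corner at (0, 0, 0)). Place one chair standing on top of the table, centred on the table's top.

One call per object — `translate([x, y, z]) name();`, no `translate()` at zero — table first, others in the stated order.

table();
translate([295, 191, 758]) chair();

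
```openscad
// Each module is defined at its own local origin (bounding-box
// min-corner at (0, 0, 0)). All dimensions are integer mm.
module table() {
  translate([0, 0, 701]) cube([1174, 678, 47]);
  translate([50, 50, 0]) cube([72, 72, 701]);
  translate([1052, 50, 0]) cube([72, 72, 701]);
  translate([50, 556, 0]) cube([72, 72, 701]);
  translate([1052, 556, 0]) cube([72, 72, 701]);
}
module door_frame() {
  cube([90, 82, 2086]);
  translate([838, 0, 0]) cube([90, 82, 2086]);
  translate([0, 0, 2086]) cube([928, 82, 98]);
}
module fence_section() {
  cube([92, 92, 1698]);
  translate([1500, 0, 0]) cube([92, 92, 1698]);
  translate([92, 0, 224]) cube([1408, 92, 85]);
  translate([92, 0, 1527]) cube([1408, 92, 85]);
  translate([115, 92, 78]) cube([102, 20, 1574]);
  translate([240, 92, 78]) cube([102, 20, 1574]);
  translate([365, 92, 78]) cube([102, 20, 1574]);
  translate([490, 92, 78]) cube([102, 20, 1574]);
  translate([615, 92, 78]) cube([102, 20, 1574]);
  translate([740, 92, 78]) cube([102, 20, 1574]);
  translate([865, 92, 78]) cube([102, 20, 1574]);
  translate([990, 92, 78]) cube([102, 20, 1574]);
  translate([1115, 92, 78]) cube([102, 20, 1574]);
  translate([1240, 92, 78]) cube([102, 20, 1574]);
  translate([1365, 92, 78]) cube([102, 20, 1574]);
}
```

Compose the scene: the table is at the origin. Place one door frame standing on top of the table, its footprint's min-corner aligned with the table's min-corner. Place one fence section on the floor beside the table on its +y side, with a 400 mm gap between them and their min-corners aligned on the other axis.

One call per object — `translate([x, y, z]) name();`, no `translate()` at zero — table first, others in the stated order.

table();
translate([0, 0, 748]) door_frame();
translate([0, 1078, 0]) fence_section();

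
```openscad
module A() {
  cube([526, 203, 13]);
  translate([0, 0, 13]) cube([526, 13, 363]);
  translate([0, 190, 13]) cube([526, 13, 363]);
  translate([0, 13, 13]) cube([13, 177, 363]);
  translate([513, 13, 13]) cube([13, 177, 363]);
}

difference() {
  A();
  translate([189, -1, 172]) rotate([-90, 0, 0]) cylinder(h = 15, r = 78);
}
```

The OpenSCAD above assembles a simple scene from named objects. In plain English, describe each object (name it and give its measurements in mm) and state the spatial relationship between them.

A is an open storage box with external size 526×203×376 mm and wall thickness 13 mm (the base is also 13 mm thick). The base covers the whole footprint; the four walls stand on the base, with the y-facing walls full-width and the x-facing walls fitting between their inner faces.

The open box has a circular hole of radius 78 mm through its front wall, centred at (x = 189, z = 172).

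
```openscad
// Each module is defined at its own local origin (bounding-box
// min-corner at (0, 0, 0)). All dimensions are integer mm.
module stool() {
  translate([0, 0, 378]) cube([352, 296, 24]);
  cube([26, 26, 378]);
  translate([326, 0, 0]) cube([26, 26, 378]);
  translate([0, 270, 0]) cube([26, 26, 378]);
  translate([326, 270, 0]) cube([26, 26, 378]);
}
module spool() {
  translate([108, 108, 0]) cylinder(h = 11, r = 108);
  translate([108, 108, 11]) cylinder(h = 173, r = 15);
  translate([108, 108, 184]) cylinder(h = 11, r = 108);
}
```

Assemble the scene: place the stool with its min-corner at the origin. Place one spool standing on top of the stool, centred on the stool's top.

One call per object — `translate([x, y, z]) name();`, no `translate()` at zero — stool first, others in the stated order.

stool();
translate([68, 40, 402]) spool();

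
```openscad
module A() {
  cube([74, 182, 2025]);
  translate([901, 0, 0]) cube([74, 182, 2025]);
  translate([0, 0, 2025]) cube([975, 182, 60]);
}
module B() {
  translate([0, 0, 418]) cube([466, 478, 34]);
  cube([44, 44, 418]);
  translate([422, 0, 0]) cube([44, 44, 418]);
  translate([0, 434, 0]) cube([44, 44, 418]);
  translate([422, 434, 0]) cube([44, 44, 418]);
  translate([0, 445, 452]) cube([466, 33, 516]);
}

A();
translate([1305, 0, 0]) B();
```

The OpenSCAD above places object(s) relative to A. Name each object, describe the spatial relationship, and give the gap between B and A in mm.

The chair's nearest face is 330 mm from the door frame's +x face.

A is a door frame. B is a chair. The chair is on the floor beside the door frame on its +x side. The gap between the chair and the door frame is 330 mm.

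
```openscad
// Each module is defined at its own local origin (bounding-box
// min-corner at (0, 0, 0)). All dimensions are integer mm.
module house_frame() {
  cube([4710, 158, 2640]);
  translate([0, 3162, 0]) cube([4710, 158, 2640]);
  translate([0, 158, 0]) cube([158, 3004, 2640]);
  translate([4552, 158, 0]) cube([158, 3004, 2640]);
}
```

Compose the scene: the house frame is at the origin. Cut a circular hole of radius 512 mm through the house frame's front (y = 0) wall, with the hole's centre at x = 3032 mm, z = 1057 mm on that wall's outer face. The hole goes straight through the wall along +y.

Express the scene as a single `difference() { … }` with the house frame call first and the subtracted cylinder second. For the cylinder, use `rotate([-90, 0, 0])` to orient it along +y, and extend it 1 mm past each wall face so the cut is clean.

difference() {
  house_frame();
  translate([3032, -1, 1057]) rotate([-90, 0, 0]) cylinder(h = 160, r = 512);
}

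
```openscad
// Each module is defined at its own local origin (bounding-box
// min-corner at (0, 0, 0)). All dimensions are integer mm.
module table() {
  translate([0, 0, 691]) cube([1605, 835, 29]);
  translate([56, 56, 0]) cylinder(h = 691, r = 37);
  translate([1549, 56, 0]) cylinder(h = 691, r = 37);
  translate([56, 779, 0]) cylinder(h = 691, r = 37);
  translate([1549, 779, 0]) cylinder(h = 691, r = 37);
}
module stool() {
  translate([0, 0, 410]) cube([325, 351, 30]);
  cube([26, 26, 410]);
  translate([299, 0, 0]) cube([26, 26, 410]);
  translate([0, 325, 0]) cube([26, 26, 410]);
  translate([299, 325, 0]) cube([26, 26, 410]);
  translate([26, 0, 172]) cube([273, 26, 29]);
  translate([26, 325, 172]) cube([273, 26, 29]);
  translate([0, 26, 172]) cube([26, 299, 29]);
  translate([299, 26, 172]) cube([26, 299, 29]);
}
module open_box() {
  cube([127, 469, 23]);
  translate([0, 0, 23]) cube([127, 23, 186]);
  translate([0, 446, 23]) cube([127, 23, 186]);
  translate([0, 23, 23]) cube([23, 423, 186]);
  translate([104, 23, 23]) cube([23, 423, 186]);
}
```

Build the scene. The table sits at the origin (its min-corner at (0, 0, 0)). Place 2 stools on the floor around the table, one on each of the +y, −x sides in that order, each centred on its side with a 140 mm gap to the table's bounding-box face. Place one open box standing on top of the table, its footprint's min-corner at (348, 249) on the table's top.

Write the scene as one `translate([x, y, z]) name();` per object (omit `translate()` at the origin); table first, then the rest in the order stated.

table();
translate([640, 975, 0]) stool();
translate([-465, 242, 0]) stool();
translate([348, 249, 720]) open_box();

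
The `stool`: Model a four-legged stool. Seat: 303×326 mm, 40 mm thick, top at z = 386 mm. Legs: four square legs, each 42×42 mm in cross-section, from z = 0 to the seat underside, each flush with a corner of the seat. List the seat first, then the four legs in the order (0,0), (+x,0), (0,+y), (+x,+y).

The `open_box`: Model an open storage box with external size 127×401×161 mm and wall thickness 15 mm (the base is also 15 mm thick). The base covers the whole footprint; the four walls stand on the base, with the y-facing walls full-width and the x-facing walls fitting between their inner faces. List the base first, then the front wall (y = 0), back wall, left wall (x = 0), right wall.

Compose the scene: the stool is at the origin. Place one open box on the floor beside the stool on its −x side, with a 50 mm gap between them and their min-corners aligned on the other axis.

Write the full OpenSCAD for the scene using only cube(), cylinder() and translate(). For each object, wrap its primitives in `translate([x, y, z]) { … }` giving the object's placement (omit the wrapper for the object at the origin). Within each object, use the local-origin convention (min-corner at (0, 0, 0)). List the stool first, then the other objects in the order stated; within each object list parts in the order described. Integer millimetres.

translate([0, 0, 346]) cube([303, 326, 40]);
cube([42, 42, 346]);
translate([261, 0, 0]) cube([42, 42, 346]);
translate([0, 284, 0]) cube([42, 42, 346]);
translate([261, 284, 0]) cube([42, 42, 346]);
translate([-177, 0, 0]) {
  cube([127, 401, 15]);
  translate([0, 0, 15]) cube([127, 15, 146]);
  translate([0, 386, 15]) cube([127, 15, 146]);
  translate([0, 15, 15]) cube([15, 371, 146]);
  translate([112, 15, 15]) cube([15, 371, 146]);
}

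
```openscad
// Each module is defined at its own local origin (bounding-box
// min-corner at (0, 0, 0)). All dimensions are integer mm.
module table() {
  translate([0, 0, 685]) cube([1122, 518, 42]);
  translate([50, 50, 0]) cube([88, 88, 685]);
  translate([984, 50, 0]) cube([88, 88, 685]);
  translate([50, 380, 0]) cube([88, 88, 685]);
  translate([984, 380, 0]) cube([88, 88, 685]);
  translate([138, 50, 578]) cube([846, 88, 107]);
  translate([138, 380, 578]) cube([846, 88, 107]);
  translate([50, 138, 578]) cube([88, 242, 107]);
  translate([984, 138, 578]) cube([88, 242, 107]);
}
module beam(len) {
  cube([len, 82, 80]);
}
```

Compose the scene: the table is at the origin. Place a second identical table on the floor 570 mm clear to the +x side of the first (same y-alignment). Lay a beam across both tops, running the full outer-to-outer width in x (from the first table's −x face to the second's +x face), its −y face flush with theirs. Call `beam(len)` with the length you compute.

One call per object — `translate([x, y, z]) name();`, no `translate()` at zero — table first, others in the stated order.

table();
translate([1692, 0, 0]) table();
translate([0, 0, 727]) beam(2814);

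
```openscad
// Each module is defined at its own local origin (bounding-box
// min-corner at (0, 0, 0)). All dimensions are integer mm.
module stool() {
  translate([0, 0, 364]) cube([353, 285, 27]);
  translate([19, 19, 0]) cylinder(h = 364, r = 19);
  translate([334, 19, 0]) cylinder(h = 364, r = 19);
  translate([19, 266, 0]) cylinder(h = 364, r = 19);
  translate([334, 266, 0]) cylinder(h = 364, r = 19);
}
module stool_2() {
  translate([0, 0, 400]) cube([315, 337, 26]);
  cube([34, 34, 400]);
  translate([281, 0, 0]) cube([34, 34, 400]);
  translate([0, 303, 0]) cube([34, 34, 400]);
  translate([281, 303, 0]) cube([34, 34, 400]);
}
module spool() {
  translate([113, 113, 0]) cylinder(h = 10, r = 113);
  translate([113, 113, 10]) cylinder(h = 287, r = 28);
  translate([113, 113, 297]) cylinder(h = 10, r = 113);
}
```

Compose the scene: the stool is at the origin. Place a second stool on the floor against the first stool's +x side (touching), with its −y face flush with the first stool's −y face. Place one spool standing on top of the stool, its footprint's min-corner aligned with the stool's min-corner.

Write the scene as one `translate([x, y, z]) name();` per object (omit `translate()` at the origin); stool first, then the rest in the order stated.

stool();
translate([353, 0, 0]) stool_2();
translate([0, 0, 391]) spool();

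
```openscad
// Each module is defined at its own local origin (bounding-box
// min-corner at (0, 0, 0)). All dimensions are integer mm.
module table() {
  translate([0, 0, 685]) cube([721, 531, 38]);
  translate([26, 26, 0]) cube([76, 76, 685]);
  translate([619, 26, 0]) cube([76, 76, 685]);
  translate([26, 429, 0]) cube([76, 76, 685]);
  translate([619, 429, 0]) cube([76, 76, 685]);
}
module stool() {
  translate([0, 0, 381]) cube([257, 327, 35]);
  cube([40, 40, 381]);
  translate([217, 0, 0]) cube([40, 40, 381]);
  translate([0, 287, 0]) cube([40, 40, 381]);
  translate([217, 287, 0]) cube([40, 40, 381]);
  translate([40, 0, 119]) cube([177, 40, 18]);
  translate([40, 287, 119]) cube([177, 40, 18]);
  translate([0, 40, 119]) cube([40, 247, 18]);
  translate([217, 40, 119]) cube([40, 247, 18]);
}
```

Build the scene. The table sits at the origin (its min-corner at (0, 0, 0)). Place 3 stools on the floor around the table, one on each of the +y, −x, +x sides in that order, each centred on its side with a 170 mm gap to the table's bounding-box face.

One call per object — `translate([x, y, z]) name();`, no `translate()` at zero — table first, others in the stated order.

table();
translate([232, 701, 0]) stool();
translate([-427, 102, 0]) stool();
translate([891, 102, 0]) stool();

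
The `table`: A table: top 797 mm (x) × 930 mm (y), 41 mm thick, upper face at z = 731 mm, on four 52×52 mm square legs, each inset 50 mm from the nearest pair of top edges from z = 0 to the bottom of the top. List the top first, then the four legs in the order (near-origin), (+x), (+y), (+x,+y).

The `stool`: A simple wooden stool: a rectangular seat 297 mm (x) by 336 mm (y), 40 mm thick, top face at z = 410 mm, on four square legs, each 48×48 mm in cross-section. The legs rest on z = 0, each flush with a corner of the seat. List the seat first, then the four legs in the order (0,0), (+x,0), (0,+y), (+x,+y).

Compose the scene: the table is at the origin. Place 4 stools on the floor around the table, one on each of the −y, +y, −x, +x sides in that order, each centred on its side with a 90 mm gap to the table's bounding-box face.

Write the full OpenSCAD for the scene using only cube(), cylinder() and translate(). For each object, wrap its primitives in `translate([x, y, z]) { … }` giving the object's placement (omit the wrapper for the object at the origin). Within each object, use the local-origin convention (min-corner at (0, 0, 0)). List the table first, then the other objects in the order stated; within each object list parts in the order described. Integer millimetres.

translate([0, 0, 690]) cube([797, 930, 41]);
translate([50, 50, 0]) cube([52, 52, 690]);
translate([695, 50, 0]) cube([52, 52, 690]);
translate([50, 828, 0]) cube([52, 52, 690]);
translate([695, 828, 0]) cube([52, 52, 690]);
translate([250, -426, 0]) {
  translate([0, 0, 370]) cube([297, 336, 40]);
  cube([48, 48, 370]);
  translate([249, 0, 0]) cube([48, 48, 370]);
  translate([0, 288, 0]) cube([48, 48, 370]);
  translate([249, 288, 0]) cube([48, 48, 370]);
}
translate([250, 1020, 0]) {
  translate([0, 0, 370]) cube([297, 336, 40]);
  cube([48, 48, 370]);
  translate([249, 0, 0]) cube([48, 48, 370]);
  translate([0, 288, 0]) cube([48, 48, 370]);
  translate([249, 288, 0]) cube([48, 48, 370]);
}
translate([-387, 297, 0]) {
  translate([0, 0, 370]) cube([297, 336, 40]);
  cube([48, 48, 370]);
  translate([249, 0, 0]) cube([48, 48, 370]);
  translate([0, 288, 0]) cube([48, 48, 370]);
  translate([249, 288, 0]) cube([48, 48, 370]);
}
translate([887, 297, 0]) {
  translate([0, 0, 370]) cube([297, 336, 40]);
  cube([48, 48, 370]);
  translate([249, 0, 0]) cube([48, 48, 370]);
  translate([0, 288, 0]) cube([48, 48, 370]);
  translate([249, 288, 0]) cube([48, 48, 370]);
}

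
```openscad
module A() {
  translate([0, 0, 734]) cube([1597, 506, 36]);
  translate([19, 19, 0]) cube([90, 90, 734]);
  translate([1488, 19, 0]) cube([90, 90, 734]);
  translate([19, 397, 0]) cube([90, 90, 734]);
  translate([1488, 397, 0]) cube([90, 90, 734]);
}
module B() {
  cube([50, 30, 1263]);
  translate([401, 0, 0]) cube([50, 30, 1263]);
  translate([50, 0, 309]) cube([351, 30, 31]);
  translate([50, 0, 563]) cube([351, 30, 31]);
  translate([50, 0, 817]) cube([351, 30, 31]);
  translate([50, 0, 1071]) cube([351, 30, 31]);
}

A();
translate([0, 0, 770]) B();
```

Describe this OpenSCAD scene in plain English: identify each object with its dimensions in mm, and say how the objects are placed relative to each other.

A is a rectangular dining table. The top is 1597×506×36 mm with its upper surface at z = 770 mm. It stands on four 90×90 mm square legs, each inset 19 mm from the nearest pair of top edges, running from the floor to the underside of the top.

B is a wooden ladder with two side rails of 50×30 mm section and 1263 mm height, set 451 mm apart overall. Between them run 4 rectangular rungs (30 mm deep, 31 mm thick), front faces flush with the rails' −y face. The bottom of the first rung is 309 mm above the floor and each subsequent rung is 254 mm higher than the one below.

The ladder is on top of the table.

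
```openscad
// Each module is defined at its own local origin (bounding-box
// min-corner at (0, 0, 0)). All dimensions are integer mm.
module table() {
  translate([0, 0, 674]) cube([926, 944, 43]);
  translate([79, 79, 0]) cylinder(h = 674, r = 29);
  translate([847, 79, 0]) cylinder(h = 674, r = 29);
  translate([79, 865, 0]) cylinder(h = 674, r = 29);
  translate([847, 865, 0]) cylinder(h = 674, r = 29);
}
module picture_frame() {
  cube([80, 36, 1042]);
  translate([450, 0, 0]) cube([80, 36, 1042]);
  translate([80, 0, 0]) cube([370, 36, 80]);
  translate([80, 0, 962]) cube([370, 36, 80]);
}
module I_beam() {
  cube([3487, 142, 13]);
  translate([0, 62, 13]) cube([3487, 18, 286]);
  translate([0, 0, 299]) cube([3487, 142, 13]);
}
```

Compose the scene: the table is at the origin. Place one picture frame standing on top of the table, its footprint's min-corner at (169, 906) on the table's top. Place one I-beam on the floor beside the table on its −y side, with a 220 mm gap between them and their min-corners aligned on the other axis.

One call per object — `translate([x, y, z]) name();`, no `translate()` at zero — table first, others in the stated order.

table();
translate([169, 906, 717]) picture_frame();
translate([0, -362, 0]) I_beam();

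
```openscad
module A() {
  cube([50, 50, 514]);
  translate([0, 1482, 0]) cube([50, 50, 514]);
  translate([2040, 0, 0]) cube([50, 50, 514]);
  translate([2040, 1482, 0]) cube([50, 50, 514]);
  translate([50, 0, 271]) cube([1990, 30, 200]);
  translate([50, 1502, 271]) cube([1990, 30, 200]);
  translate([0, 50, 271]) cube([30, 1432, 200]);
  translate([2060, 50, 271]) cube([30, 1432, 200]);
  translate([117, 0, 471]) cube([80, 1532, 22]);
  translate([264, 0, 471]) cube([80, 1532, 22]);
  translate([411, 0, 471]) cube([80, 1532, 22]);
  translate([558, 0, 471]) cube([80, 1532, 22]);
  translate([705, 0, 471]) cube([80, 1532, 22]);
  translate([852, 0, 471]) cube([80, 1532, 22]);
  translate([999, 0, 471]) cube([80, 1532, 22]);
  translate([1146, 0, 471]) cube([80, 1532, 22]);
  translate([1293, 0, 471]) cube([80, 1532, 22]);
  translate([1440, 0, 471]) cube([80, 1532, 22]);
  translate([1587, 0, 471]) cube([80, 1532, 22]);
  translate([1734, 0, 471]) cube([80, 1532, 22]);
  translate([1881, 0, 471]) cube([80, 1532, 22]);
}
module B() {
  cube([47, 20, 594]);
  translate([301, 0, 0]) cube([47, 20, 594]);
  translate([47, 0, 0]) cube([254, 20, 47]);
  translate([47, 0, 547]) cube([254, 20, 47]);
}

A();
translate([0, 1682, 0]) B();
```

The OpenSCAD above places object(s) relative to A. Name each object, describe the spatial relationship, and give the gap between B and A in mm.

A is a bed frame. B is a picture frame. The picture frame is on the floor beside the bed frame on its +y side. The gap between the picture frame and the bed frame is 150 mm.

The picture frame's nearest face is 150 mm from the bed frame's +y face.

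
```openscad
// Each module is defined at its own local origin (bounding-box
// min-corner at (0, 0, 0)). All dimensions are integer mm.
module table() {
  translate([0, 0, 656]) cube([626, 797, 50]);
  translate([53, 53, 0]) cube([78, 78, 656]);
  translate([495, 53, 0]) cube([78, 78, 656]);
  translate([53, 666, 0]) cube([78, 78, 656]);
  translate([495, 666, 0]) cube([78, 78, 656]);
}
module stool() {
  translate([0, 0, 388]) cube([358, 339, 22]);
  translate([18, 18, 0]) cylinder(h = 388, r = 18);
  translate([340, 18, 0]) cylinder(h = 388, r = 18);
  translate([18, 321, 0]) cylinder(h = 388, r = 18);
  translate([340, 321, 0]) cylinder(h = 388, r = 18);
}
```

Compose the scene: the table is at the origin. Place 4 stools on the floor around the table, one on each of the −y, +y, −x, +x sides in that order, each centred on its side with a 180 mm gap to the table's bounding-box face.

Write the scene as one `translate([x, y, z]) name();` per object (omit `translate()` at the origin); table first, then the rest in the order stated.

table();
translate([134, -519, 0]) stool();
translate([134, 977, 0]) stool();
translate([-538, 229, 0]) stool();
translate([806, 229, 0]) stool();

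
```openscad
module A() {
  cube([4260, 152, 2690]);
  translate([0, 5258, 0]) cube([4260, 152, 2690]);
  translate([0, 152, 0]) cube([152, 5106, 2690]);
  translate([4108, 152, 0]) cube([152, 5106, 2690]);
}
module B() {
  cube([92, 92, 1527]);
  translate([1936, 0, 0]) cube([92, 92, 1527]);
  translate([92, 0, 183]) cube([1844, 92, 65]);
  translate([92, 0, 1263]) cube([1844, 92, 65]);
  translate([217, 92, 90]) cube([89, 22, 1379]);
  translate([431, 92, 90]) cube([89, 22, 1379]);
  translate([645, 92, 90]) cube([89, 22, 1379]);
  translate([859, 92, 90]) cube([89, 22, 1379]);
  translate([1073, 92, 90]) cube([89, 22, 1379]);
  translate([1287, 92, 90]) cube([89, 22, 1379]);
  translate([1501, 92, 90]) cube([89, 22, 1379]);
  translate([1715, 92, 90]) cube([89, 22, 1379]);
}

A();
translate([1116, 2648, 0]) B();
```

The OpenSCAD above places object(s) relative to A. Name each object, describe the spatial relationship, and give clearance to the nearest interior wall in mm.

Clearances: x = 964, y = 2496; minimum 964 mm.

A is a house frame. B is a fence section. The fence section sits inside the house frame, centred. The clearance to the nearest interior wall is 964 mm.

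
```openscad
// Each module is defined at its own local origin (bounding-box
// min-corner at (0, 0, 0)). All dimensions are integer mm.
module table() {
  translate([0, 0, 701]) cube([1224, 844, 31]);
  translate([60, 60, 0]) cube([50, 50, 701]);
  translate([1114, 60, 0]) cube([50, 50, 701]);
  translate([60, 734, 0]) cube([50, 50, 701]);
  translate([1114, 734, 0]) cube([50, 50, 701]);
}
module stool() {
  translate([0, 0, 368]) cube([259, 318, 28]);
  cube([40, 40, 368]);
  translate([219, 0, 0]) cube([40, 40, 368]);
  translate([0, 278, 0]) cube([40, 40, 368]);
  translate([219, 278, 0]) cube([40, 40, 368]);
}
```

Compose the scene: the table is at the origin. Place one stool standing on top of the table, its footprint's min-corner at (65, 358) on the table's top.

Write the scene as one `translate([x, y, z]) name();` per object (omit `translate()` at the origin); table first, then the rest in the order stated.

table();
translate([65, 358, 732]) stool();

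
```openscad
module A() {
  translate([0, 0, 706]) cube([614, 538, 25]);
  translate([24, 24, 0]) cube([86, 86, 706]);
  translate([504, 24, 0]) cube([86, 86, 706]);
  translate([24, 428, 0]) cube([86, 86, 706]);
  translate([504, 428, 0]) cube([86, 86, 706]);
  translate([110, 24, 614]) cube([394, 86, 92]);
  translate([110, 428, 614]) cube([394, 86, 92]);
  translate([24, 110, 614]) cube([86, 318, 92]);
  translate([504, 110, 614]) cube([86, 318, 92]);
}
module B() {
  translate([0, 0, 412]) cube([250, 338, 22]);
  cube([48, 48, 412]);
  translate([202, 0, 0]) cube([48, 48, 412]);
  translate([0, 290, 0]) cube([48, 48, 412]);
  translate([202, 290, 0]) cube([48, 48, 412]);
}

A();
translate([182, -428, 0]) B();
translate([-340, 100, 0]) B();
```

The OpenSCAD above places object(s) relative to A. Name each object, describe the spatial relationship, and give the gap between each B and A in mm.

Each stool's nearest face is 90 mm from the table's bounding box.

A is a table. B is a stool. Two stools sit around the table at the −y, −x sides. The gap between each stool and the table is 90 mm.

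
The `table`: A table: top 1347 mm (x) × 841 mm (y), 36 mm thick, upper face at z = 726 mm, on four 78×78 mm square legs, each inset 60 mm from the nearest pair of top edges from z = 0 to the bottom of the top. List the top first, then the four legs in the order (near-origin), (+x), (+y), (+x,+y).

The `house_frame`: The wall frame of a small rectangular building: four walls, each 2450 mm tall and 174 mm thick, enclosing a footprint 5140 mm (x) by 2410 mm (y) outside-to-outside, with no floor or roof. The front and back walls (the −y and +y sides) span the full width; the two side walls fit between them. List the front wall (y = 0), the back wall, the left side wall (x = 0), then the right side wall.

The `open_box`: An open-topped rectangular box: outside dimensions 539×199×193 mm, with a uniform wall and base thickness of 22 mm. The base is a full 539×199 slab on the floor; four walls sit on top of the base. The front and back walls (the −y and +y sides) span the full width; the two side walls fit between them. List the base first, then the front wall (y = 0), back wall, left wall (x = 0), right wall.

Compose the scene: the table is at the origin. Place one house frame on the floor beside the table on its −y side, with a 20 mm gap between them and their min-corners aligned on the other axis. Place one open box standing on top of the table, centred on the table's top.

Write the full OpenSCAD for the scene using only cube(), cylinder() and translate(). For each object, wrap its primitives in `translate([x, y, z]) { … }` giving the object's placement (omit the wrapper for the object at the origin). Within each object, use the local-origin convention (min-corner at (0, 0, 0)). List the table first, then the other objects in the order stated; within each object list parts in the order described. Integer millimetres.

translate([0, 0, 690]) cube([1347, 841, 36]);
translate([60, 60, 0]) cube([78, 78, 690]);
translate([1209, 60, 0]) cube([78, 78, 690]);
translate([60, 703, 0]) cube([78, 78, 690]);
translate([1209, 703, 0]) cube([78, 78, 690]);
translate([0, -2430, 0]) {
  cube([5140, 174, 2450]);
  translate([0, 2236, 0]) cube([5140, 174, 2450]);
  translate([0, 174, 0]) cube([174, 2062, 2450]);
  translate([4966, 174, 0]) cube([174, 2062, 2450]);
}
translate([404, 321, 726]) {
  cube([539, 199, 22]);
  translate([0, 0, 22]) cube([539, 22, 171]);
  translate([0, 177, 22]) cube([539, 22, 171]);
  translate([0, 22, 22]) cube([22, 155, 171]);
  translate([517, 22, 22]) cube([22, 155, 171]);
}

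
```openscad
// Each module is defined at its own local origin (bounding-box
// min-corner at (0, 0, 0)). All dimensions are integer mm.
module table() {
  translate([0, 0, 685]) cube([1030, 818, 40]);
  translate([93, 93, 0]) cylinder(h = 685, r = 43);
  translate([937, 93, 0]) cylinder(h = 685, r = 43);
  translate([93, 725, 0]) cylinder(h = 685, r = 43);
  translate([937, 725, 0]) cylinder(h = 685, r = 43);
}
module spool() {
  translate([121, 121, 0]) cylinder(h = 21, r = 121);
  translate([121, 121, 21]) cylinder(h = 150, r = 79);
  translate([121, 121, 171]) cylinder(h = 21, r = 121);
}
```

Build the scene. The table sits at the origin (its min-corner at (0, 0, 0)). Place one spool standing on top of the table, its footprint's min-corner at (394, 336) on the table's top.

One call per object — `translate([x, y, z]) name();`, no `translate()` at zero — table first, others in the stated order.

table();
translate([394, 336, 725]) spool();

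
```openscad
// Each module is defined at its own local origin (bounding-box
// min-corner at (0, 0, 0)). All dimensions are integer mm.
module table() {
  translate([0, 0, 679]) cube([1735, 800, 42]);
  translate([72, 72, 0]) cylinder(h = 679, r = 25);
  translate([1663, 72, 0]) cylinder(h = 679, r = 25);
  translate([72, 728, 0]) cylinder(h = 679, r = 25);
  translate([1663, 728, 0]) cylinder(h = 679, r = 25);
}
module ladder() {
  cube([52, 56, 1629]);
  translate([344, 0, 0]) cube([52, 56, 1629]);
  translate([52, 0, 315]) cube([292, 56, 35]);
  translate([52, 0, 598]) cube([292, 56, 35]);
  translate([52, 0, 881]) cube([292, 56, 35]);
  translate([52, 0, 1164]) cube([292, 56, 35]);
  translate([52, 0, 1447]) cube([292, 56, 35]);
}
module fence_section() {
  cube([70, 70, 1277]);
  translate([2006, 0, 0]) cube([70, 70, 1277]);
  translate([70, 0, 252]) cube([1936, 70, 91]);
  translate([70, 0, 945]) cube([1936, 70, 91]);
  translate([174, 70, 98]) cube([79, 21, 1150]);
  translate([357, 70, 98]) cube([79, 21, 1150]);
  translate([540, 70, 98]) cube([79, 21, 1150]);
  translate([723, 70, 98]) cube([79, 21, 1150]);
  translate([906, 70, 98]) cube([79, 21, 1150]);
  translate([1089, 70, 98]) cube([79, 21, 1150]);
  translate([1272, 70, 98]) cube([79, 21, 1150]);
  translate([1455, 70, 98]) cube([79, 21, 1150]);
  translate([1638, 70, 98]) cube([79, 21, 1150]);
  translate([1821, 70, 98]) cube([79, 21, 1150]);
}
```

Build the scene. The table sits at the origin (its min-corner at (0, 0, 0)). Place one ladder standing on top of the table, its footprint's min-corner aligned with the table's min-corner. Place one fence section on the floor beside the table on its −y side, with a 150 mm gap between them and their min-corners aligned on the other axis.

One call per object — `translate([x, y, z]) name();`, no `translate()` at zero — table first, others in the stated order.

table();
translate([0, 0, 721]) ladder();
translate([0, -241, 0]) fence_section();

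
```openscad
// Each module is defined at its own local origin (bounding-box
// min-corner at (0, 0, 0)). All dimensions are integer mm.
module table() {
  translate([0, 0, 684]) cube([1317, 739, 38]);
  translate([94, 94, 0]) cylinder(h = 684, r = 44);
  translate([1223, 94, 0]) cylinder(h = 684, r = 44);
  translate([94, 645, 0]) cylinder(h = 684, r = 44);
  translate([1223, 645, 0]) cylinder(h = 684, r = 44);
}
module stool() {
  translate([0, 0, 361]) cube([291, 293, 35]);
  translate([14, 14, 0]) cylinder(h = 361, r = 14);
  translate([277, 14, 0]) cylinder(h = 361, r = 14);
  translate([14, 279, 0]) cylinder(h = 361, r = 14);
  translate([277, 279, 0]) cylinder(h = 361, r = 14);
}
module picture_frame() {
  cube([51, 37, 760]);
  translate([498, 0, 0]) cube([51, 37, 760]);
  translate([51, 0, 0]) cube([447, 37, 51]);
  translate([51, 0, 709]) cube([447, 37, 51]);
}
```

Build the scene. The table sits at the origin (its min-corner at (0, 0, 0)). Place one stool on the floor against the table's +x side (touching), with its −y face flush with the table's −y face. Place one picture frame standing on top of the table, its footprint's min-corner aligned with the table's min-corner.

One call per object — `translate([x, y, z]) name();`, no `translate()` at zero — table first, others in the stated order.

table();
translate([1317, 0, 0]) stool();
translate([0, 0, 722]) picture_frame();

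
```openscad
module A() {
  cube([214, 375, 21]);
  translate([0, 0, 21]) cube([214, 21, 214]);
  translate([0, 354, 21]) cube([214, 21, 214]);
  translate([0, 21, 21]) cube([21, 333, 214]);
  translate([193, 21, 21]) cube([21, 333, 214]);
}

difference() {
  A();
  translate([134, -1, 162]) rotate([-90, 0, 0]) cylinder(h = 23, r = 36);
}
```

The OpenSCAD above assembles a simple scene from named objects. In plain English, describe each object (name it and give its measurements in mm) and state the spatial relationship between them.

A is an open storage box with external size 214×375×235 mm and wall thickness 21 mm (the base is also 21 mm thick). The base covers the whole footprint; the four walls stand on the base, with the y-facing walls full-width and the x-facing walls fitting between their inner faces.

The open box has a circular hole of radius 36 mm through its front wall, centred at (x = 134, z = 162).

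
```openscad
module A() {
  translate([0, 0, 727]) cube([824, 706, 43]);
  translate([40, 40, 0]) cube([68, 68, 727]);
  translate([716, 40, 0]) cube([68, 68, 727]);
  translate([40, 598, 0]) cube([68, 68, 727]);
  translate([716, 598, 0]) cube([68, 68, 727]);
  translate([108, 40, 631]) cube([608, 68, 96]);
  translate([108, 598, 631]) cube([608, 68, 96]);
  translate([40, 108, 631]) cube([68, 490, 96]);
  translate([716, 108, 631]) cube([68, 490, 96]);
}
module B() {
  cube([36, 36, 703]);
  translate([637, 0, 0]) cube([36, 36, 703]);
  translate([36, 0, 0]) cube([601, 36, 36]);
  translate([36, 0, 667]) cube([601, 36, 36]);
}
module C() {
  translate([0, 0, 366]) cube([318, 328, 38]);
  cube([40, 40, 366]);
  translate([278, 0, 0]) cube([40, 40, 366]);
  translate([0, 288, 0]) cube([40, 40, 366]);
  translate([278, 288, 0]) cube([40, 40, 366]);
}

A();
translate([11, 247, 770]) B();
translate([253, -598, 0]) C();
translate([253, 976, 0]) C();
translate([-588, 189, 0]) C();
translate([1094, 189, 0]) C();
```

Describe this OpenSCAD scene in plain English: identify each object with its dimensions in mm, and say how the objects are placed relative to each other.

A is a table with a 824×706 mm rectangular top, 43 mm thick, top surface at z = 770 mm, supported by four 68×68 mm square legs, each inset 40 mm from the nearest pair of top edges, running from the floor. Four apron rails, 68 mm thick and 96 mm tall, run between adjacent legs with their top edges flush with the underside of the top and their outer faces flush with the legs' outer faces.

B is a picture frame with a 601×631 mm rectangular opening (x by z) and a uniform 36 mm border on every side. Frame depth is 36 mm along y. It is built from two vertical stiles running the full outside height and two horizontal rails spanning the gap between the stiles.

C is a simple wooden stool: a rectangular seat 318 mm (x) by 328 mm (y), 38 mm thick, top face at z = 404 mm, on four square legs, each 40×40 mm in cross-section. The legs rest on z = 0, each flush with a corner of the seat.

The picture frame is on top of the table. Four stools sit around the table at the −y, +y, −x, +x sides.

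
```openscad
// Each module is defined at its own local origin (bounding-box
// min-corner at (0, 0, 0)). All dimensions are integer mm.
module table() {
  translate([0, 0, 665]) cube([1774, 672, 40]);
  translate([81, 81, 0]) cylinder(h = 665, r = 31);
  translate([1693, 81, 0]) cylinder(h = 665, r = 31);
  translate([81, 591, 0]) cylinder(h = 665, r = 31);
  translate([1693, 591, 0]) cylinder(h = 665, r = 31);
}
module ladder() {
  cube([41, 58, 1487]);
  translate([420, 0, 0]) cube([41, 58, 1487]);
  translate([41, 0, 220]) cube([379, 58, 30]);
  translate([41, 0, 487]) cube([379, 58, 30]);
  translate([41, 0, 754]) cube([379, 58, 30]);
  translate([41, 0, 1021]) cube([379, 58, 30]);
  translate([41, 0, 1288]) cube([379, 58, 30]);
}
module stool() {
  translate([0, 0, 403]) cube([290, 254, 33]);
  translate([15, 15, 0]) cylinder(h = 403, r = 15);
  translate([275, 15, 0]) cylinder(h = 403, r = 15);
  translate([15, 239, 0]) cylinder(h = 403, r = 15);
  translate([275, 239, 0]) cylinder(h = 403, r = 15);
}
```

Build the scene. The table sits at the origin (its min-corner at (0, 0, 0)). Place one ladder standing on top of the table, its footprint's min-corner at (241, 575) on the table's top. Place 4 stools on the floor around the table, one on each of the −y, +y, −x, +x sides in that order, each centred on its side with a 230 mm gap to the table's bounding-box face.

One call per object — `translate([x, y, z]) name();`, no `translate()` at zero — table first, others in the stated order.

table();
translate([241, 575, 705]) ladder();
translate([742, -484, 0]) stool();
translate([742, 902, 0]) stool();
translate([-520, 209, 0]) stool();
translate([2004, 209, 0]) stool();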